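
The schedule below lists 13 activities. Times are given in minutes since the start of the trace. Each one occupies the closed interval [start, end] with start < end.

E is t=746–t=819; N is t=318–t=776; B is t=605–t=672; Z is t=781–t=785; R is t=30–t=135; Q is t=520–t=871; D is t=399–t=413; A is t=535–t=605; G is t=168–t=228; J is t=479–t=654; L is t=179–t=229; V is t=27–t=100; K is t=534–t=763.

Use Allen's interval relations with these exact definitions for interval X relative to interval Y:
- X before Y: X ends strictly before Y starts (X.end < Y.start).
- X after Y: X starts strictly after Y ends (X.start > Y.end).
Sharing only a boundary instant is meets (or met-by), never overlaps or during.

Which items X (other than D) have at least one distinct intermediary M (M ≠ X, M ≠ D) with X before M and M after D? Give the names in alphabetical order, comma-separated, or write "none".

A, B, G, J, K, L, N, R, V

Target D = [t=399, t=413].
Intermediaries M with M after D: A, B, E, J, K, Q, Z.
Via A — items with X before A: G, L, R, V.
Via B — items with X before B: G, L, R, V.
Via E — items with X before E: A, B, G, J, L, R, V.
Via J — items with X before J: G, L, R, V.
Via K — items with X before K: G, L, R, V.
Via Q — items with X before Q: G, L, R, V.
Via Z — items with X before Z: A, B, G, J, K, L, N, R, V.
Union: A, B, G, J, K, L, N, R, V.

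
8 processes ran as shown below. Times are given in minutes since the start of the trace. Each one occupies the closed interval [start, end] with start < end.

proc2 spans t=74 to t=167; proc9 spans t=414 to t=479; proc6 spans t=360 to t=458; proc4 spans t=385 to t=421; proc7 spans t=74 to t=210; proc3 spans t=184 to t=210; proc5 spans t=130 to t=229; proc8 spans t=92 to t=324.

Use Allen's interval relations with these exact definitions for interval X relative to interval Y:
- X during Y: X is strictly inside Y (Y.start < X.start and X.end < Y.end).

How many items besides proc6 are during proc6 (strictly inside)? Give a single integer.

1

Target proc6 = [t=360, t=458].
proc2 [t=74, t=167] → before → no.
proc3 [t=184, t=210] → before → no.
proc4 [t=385, t=421] → during → counts.
proc5 [t=130, t=229] → before → no.
proc7 [t=74, t=210] → before → no.
proc8 [t=92, t=324] → before → no.
proc9 [t=414, t=479] → overlapped-by → no.
Total: 1.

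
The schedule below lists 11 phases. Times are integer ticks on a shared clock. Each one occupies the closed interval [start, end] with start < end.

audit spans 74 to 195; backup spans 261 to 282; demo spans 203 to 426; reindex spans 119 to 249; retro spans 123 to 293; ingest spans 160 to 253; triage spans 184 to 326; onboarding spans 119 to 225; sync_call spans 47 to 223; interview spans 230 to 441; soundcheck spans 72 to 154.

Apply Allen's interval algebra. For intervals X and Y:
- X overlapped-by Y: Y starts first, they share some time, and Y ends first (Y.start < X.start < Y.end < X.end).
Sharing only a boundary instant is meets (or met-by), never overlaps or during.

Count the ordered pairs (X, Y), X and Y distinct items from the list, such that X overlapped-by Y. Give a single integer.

33

Checking all 110 ordered pairs for relation 'overlapped-by'; matching pairs in alphabetical order:
(audit, soundcheck): audit overlapped-by soundcheck ✓
(demo, ingest): demo overlapped-by ingest ✓
(demo, onboarding): demo overlapped-by onboarding ✓
(demo, reindex): demo overlapped-by reindex ✓
(demo, retro): demo overlapped-by retro ✓
(demo, sync_call): demo overlapped-by sync_call ✓
(demo, triage): demo overlapped-by triage ✓
(ingest, audit): ingest overlapped-by audit ✓
(ingest, onboarding): ingest overlapped-by onboarding ✓
(ingest, reindex): ingest overlapped-by reindex ✓
(ingest, sync_call): ingest overlapped-by sync_call ✓
(interview, demo): interview overlapped-by demo ✓
(interview, ingest): interview overlapped-by ingest ✓
(interview, reindex): interview overlapped-by reindex ✓
(interview, retro): interview overlapped-by retro ✓
(interview, triage): interview overlapped-by triage ✓
(onboarding, audit): onboarding overlapped-by audit ✓
(onboarding, soundcheck): onboarding overlapped-by soundcheck ✓
(onboarding, sync_call): onboarding overlapped-by sync_call ✓
(reindex, audit): reindex overlapped-by audit ✓
(reindex, soundcheck): reindex overlapped-by soundcheck ✓
(reindex, sync_call): reindex overlapped-by sync_call ✓
(retro, audit): retro overlapped-by audit ✓
(retro, onboarding): retro overlapped-by onboarding ✓
... plus 9 further pairs not listed.
Count: 33.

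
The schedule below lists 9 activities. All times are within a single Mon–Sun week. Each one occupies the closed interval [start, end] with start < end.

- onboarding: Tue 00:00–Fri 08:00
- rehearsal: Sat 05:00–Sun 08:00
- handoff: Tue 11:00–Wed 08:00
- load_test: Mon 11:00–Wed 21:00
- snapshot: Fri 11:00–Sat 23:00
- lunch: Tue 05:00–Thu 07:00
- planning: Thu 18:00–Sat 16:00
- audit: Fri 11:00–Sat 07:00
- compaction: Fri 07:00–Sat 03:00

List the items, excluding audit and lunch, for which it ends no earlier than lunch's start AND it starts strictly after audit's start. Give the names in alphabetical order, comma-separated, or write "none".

rehearsal

Conditions: its end is no earlier than lunch's start (X.end >= Tue 05:00) AND its start is strictly after audit's start (X.start > Fri 11:00).
compaction: end Sat 03:00 >= Tue 05:00? ✓; start Fri 07:00 > Fri 11:00? ✗ → no.
handoff: end Wed 08:00 >= Tue 05:00? ✓; start Tue 11:00 > Fri 11:00? ✗ → no.
load_test: end Wed 21:00 >= Tue 05:00? ✓; start Mon 11:00 > Fri 11:00? ✗ → no.
onboarding: end Fri 08:00 >= Tue 05:00? ✓; start Tue 00:00 > Fri 11:00? ✗ → no.
planning: end Sat 16:00 >= Tue 05:00? ✓; start Thu 18:00 > Fri 11:00? ✗ → no.
rehearsal: end Sun 08:00 >= Tue 05:00? ✓; start Sat 05:00 > Fri 11:00? ✓ → yes.
snapshot: end Sat 23:00 >= Tue 05:00? ✓; start Fri 11:00 > Fri 11:00? ✗ → no.
Result: rehearsal.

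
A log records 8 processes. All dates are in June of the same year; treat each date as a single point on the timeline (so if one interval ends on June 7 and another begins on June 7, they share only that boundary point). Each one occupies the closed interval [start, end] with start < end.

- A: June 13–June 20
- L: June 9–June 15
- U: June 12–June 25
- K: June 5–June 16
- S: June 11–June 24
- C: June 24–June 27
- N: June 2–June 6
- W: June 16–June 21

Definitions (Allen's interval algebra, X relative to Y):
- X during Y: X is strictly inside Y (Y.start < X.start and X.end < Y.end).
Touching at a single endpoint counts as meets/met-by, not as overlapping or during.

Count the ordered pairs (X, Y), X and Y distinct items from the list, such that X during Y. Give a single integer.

Checking all 56 ordered pairs for relation 'during'; matching pairs in alphabetical order:
(A, S): A during S ✓
(A, U): A during U ✓
(L, K): L during K ✓
(W, S): W during S ✓
(W, U): W during U ✓
Count: 5.

5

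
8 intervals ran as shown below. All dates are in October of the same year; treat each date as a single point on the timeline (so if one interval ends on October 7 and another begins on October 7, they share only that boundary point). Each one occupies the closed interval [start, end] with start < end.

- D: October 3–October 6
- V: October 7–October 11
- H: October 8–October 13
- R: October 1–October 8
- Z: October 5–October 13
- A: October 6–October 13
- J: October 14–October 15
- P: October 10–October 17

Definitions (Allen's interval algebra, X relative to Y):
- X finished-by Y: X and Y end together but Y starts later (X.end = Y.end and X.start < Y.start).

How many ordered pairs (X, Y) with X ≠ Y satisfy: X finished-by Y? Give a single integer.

Checking all 56 ordered pairs for relation 'finished-by'; matching pairs in alphabetical order:
(A, H): A finished-by H ✓
(Z, A): Z finished-by A ✓
(Z, H): Z finished-by H ✓
Count: 3.

3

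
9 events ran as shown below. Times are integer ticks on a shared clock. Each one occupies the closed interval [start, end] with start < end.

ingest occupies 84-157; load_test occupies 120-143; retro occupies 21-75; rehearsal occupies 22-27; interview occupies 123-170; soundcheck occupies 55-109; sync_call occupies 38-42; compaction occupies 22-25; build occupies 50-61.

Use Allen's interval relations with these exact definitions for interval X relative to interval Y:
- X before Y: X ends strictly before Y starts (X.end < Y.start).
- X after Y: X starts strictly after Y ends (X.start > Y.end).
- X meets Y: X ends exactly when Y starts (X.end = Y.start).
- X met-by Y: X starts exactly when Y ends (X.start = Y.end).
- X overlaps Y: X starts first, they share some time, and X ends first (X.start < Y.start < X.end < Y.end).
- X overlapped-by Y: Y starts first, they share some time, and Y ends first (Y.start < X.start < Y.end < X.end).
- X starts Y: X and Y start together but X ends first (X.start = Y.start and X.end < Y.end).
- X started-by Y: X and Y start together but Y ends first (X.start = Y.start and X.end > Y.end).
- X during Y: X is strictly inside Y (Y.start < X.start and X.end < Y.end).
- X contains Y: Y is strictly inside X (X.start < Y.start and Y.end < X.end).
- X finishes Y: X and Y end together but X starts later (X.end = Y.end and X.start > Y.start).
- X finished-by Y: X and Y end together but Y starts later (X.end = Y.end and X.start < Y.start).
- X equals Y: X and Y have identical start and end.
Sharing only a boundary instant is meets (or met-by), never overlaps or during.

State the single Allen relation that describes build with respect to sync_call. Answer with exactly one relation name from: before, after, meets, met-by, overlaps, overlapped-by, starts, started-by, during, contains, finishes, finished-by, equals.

after

build = [50, 61]; sync_call = [38, 42].
Compare endpoints: build.start > sync_call.start, build.start > sync_call.end, build.end > sync_call.start, build.end > sync_call.end.
That pattern is 'after'.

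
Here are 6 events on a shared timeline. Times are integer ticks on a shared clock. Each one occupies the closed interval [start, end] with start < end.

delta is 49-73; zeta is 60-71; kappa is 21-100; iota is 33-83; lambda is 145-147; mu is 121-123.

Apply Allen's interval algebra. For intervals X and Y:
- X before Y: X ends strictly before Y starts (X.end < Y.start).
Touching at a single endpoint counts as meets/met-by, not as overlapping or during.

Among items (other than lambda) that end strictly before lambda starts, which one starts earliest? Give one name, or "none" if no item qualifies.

kappa

Target lambda = [145, 147].
delta [49, 73] → before → candidate.
iota [33, 83] → before → candidate.
kappa [21, 100] → before → candidate.
mu [121, 123] → before → candidate.
zeta [60, 71] → before → candidate.
Among candidates, earliest start is 21 → kappa.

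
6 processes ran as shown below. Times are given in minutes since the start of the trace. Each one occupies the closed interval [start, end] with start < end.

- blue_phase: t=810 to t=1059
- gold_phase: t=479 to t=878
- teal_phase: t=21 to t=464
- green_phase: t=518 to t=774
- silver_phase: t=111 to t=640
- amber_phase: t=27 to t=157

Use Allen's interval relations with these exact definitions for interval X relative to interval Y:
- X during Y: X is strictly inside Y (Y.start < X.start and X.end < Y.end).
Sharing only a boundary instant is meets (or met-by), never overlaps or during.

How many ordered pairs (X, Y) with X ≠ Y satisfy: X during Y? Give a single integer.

Checking all 30 ordered pairs for relation 'during'; matching pairs in alphabetical order:
(amber_phase, teal_phase): amber_phase during teal_phase ✓
(green_phase, gold_phase): green_phase during gold_phase ✓
Count: 2.

2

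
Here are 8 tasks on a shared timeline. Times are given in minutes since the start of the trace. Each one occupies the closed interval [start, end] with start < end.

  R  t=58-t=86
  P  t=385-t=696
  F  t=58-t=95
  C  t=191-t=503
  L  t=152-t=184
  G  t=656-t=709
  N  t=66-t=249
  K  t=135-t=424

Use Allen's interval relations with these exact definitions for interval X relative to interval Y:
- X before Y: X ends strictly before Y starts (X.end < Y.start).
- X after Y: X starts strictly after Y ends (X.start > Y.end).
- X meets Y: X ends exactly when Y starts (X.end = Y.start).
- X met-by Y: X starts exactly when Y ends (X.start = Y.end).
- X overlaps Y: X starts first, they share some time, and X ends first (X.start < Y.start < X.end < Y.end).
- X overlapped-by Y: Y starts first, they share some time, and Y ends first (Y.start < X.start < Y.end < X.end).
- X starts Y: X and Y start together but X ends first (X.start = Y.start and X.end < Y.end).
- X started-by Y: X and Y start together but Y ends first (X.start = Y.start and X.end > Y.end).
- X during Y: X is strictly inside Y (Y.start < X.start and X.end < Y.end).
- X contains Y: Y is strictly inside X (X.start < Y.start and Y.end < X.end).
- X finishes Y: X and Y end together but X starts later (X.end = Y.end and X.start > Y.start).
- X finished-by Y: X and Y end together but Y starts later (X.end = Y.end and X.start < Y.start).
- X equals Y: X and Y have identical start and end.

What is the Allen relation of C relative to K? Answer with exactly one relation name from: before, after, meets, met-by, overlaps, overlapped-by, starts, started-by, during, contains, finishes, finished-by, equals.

overlapped-by

C = [t=191, t=503]; K = [t=135, t=424].
Compare endpoints: C.start > K.start, C.start < K.end, C.end > K.start, C.end > K.end.
That pattern is 'overlapped-by'.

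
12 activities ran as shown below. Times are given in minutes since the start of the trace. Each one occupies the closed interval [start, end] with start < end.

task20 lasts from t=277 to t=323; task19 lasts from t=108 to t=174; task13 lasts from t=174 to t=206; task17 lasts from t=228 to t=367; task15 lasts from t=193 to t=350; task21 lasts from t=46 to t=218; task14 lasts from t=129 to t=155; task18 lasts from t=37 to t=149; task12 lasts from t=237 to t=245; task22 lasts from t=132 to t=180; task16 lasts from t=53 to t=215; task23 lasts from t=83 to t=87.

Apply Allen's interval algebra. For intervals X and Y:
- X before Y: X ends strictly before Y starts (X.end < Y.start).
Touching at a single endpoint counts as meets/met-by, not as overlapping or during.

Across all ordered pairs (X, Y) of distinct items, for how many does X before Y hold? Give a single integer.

36

Checking all 132 ordered pairs for relation 'before'; matching pairs in alphabetical order:
(task12, task20): task12 before task20 ✓
(task13, task12): task13 before task12 ✓
(task13, task17): task13 before task17 ✓
(task13, task20): task13 before task20 ✓
(task14, task12): task14 before task12 ✓
(task14, task13): task14 before task13 ✓
(task14, task15): task14 before task15 ✓
(task14, task17): task14 before task17 ✓
(task14, task20): task14 before task20 ✓
(task16, task12): task16 before task12 ✓
(task16, task17): task16 before task17 ✓
(task16, task20): task16 before task20 ✓
(task18, task12): task18 before task12 ✓
(task18, task13): task18 before task13 ✓
(task18, task15): task18 before task15 ✓
(task18, task17): task18 before task17 ✓
(task18, task20): task18 before task20 ✓
(task19, task12): task19 before task12 ✓
(task19, task15): task19 before task15 ✓
(task19, task17): task19 before task17 ✓
(task19, task20): task19 before task20 ✓
(task21, task12): task21 before task12 ✓
(task21, task17): task21 before task17 ✓
(task21, task20): task21 before task20 ✓
... plus 12 further pairs not listed.
Count: 36.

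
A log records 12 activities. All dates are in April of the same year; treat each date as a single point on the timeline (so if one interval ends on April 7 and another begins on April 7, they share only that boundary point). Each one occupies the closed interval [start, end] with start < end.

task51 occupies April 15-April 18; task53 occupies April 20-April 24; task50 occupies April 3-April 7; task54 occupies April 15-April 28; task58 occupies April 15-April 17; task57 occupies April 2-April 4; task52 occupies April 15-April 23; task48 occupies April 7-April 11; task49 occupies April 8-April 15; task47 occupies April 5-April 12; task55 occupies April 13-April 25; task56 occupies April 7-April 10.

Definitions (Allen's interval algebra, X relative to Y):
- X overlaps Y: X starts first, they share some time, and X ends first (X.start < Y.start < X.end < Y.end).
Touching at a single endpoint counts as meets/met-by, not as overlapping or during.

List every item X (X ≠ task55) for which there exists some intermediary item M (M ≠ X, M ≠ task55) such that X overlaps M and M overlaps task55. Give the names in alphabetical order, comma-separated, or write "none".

Target task55 = [April 13, April 25].
Intermediaries M with M overlaps task55: task49.
Via task49 — items with X overlaps task49: task47, task48, task56.
Union: task47, task48, task56.

task47, task48, task56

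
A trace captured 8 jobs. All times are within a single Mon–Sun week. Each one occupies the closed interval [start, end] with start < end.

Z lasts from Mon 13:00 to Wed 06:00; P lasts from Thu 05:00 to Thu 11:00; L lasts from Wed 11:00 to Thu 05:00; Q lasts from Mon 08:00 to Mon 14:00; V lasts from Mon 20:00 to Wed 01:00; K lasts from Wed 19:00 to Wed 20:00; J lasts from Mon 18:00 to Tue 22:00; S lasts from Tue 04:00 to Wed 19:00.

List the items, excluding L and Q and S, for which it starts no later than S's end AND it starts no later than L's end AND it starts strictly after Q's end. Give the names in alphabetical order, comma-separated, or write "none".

Conditions: its start is no later than S's end (X.start <= Wed 19:00) AND its start is no later than L's end (X.start <= Thu 05:00) AND its start is strictly after Q's end (X.start > Mon 14:00).
J: start Mon 18:00 <= Wed 19:00? ✓; start Mon 18:00 <= Thu 05:00? ✓; start Mon 18:00 > Mon 14:00? ✓ → yes.
K: start Wed 19:00 <= Wed 19:00? ✓; start Wed 19:00 <= Thu 05:00? ✓; start Wed 19:00 > Mon 14:00? ✓ → yes.
P: start Thu 05:00 <= Wed 19:00? ✗; start Thu 05:00 <= Thu 05:00? ✓; start Thu 05:00 > Mon 14:00? ✓ → no.
V: start Mon 20:00 <= Wed 19:00? ✓; start Mon 20:00 <= Thu 05:00? ✓; start Mon 20:00 > Mon 14:00? ✓ → yes.
Z: start Mon 13:00 <= Wed 19:00? ✓; start Mon 13:00 <= Thu 05:00? ✓; start Mon 13:00 > Mon 14:00? ✗ → no.
Result: J, K, V.

J, K, V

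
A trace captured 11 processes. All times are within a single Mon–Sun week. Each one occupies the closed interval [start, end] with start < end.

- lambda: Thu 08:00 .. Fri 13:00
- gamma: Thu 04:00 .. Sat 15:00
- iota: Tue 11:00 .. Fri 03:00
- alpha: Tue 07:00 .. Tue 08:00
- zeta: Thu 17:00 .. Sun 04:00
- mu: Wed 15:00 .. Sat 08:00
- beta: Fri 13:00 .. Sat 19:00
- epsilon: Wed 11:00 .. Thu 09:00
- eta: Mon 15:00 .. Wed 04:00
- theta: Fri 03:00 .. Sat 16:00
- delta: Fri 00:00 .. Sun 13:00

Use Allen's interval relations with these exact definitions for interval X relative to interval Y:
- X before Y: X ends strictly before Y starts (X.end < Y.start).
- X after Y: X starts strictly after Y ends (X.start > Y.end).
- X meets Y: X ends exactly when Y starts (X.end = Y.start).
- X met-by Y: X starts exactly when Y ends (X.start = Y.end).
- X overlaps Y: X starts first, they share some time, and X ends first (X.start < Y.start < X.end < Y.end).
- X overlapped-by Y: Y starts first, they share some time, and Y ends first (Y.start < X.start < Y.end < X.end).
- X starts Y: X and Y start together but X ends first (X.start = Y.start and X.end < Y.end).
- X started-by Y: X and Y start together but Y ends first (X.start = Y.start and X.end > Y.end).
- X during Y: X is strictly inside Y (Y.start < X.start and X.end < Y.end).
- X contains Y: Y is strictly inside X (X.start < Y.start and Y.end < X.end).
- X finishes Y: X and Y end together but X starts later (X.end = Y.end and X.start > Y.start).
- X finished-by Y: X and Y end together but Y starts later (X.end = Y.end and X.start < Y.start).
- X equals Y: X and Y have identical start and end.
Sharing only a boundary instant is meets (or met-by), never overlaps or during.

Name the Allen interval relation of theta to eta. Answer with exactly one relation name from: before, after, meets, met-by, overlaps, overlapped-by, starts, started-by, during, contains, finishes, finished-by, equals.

after

theta = [Fri 03:00, Sat 16:00]; eta = [Mon 15:00, Wed 04:00].
Compare endpoints: theta.start > eta.start, theta.start > eta.end, theta.end > eta.start, theta.end > eta.end.
That pattern is 'after'.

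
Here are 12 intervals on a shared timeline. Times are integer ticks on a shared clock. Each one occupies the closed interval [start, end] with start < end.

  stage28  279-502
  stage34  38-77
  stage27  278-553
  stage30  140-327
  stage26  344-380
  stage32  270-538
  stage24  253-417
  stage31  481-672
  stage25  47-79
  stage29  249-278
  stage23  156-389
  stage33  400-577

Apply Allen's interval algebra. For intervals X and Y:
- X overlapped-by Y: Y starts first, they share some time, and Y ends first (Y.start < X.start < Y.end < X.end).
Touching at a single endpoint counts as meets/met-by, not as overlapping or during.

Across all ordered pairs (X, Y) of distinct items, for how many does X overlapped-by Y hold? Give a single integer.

Checking all 132 ordered pairs for relation 'overlapped-by'; matching pairs in alphabetical order:
(stage23, stage30): stage23 overlapped-by stage30 ✓
(stage24, stage23): stage24 overlapped-by stage23 ✓
(stage24, stage29): stage24 overlapped-by stage29 ✓
(stage24, stage30): stage24 overlapped-by stage30 ✓
(stage25, stage34): stage25 overlapped-by stage34 ✓
(stage27, stage23): stage27 overlapped-by stage23 ✓
(stage27, stage24): stage27 overlapped-by stage24 ✓
(stage27, stage30): stage27 overlapped-by stage30 ✓
(stage27, stage32): stage27 overlapped-by stage32 ✓
(stage28, stage23): stage28 overlapped-by stage23 ✓
(stage28, stage24): stage28 overlapped-by stage24 ✓
(stage28, stage30): stage28 overlapped-by stage30 ✓
(stage31, stage27): stage31 overlapped-by stage27 ✓
(stage31, stage28): stage31 overlapped-by stage28 ✓
(stage31, stage32): stage31 overlapped-by stage32 ✓
(stage31, stage33): stage31 overlapped-by stage33 ✓
(stage32, stage23): stage32 overlapped-by stage23 ✓
(stage32, stage24): stage32 overlapped-by stage24 ✓
(stage32, stage29): stage32 overlapped-by stage29 ✓
(stage32, stage30): stage32 overlapped-by stage30 ✓
(stage33, stage24): stage33 overlapped-by stage24 ✓
(stage33, stage27): stage33 overlapped-by stage27 ✓
(stage33, stage28): stage33 overlapped-by stage28 ✓
(stage33, stage32): stage33 overlapped-by stage32 ✓
Count: 24.

24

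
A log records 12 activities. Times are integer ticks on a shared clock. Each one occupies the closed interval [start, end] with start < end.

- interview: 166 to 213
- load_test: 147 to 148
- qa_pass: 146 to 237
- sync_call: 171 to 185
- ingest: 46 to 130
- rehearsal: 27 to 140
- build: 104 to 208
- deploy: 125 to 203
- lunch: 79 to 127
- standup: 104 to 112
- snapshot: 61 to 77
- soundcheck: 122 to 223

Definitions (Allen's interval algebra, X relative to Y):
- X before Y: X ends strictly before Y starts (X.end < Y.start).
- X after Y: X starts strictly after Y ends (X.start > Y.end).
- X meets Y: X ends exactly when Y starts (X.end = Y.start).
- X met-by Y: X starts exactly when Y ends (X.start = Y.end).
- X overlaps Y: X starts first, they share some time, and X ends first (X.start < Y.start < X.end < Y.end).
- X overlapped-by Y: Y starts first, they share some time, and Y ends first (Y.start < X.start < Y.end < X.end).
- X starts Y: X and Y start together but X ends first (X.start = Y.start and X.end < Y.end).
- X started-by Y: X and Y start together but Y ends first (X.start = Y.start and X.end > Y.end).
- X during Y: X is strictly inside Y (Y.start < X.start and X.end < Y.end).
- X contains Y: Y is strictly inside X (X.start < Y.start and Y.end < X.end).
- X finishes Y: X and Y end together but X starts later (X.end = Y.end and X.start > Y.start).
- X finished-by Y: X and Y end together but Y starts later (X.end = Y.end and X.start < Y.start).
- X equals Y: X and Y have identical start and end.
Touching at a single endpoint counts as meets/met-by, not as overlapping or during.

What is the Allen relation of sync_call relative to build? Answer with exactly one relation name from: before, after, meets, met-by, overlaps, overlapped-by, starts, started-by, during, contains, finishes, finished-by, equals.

during

sync_call = [171, 185]; build = [104, 208].
Compare endpoints: sync_call.start > build.start, sync_call.start < build.end, sync_call.end > build.start, sync_call.end < build.end.
That pattern is 'during'.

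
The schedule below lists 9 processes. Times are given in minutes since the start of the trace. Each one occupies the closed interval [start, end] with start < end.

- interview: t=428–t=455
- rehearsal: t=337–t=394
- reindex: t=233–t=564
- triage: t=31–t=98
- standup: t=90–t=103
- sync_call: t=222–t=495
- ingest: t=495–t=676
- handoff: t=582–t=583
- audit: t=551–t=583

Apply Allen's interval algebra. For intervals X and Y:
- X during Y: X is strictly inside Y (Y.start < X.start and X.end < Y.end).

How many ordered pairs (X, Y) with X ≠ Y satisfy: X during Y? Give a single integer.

Checking all 72 ordered pairs for relation 'during'; matching pairs in alphabetical order:
(audit, ingest): audit during ingest ✓
(handoff, ingest): handoff during ingest ✓
(interview, reindex): interview during reindex ✓
(interview, sync_call): interview during sync_call ✓
(rehearsal, reindex): rehearsal during reindex ✓
(rehearsal, sync_call): rehearsal during sync_call ✓
Count: 6.

6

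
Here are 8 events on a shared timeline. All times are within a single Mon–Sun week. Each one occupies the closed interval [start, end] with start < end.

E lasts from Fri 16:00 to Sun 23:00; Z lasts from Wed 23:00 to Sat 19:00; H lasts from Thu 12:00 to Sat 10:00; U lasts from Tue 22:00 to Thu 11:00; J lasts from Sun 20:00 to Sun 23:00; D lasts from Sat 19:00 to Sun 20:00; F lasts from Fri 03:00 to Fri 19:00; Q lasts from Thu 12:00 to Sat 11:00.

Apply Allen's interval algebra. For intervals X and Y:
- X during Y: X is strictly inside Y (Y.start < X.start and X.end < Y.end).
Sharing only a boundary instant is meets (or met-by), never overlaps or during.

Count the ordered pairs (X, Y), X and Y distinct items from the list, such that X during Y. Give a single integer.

Checking all 56 ordered pairs for relation 'during'; matching pairs in alphabetical order:
(D, E): D during E ✓
(F, H): F during H ✓
(F, Q): F during Q ✓
(F, Z): F during Z ✓
(H, Z): H during Z ✓
(Q, Z): Q during Z ✓
Count: 6.

6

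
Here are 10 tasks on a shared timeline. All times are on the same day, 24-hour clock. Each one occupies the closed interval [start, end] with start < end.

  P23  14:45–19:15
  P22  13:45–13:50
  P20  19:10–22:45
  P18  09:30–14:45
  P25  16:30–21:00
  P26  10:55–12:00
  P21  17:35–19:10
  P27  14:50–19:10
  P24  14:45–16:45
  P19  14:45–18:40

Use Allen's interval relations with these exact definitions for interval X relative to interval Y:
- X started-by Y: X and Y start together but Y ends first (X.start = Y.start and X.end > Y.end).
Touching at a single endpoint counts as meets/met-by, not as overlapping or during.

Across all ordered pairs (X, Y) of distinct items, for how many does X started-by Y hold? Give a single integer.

3

Checking all 90 ordered pairs for relation 'started-by'; matching pairs in alphabetical order:
(P19, P24): P19 started-by P24 ✓
(P23, P19): P23 started-by P19 ✓
(P23, P24): P23 started-by P24 ✓
Count: 3.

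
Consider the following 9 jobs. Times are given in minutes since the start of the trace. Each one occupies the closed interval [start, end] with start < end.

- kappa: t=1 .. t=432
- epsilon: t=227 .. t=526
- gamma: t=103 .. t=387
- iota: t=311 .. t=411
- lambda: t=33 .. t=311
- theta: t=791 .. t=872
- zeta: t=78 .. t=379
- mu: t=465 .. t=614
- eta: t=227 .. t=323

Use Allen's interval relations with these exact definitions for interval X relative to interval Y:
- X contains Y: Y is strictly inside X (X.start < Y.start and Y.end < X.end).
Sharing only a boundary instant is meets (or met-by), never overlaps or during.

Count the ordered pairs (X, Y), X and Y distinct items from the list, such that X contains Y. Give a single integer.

8

Checking all 72 ordered pairs for relation 'contains'; matching pairs in alphabetical order:
(epsilon, iota): epsilon contains iota ✓
(gamma, eta): gamma contains eta ✓
(kappa, eta): kappa contains eta ✓
(kappa, gamma): kappa contains gamma ✓
(kappa, iota): kappa contains iota ✓
(kappa, lambda): kappa contains lambda ✓
(kappa, zeta): kappa contains zeta ✓
(zeta, eta): zeta contains eta ✓
Count: 8.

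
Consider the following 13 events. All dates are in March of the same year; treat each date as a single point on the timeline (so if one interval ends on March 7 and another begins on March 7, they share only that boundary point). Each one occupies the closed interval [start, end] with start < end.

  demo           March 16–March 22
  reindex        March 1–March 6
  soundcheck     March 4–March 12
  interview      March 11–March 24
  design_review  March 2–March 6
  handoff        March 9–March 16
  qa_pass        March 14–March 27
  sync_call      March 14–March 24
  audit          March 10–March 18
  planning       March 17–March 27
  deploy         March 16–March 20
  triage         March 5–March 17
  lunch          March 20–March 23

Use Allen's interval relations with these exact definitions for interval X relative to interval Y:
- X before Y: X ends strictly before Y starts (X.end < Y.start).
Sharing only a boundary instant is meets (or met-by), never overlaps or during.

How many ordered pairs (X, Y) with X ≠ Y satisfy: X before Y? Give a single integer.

28

Checking all 156 ordered pairs for relation 'before'; matching pairs in alphabetical order:
(audit, lunch): audit before lunch ✓
(design_review, audit): design_review before audit ✓
(design_review, demo): design_review before demo ✓
(design_review, deploy): design_review before deploy ✓
(design_review, handoff): design_review before handoff ✓
(design_review, interview): design_review before interview ✓
(design_review, lunch): design_review before lunch ✓
(design_review, planning): design_review before planning ✓
(design_review, qa_pass): design_review before qa_pass ✓
(design_review, sync_call): design_review before sync_call ✓
(handoff, lunch): handoff before lunch ✓
(handoff, planning): handoff before planning ✓
(reindex, audit): reindex before audit ✓
(reindex, demo): reindex before demo ✓
(reindex, deploy): reindex before deploy ✓
(reindex, handoff): reindex before handoff ✓
(reindex, interview): reindex before interview ✓
(reindex, lunch): reindex before lunch ✓
(reindex, planning): reindex before planning ✓
(reindex, qa_pass): reindex before qa_pass ✓
(reindex, sync_call): reindex before sync_call ✓
(soundcheck, demo): soundcheck before demo ✓
(soundcheck, deploy): soundcheck before deploy ✓
(soundcheck, lunch): soundcheck before lunch ✓
... plus 4 further pairs not listed.
Count: 28.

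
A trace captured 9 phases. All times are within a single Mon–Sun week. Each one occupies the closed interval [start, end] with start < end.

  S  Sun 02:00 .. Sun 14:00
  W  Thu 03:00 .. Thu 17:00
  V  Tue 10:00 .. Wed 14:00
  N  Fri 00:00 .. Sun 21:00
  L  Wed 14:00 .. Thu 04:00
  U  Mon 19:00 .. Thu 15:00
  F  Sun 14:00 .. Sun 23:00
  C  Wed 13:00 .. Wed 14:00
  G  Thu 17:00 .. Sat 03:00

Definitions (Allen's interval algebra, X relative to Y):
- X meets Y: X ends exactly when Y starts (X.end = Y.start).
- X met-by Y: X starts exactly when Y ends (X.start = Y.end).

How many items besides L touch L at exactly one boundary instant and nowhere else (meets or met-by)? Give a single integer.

Target L = [Wed 14:00, Thu 04:00].
C [Wed 13:00, Wed 14:00] → meets → counts.
F [Sun 14:00, Sun 23:00] → after → no.
G [Thu 17:00, Sat 03:00] → after → no.
N [Fri 00:00, Sun 21:00] → after → no.
S [Sun 02:00, Sun 14:00] → after → no.
U [Mon 19:00, Thu 15:00] → contains → no.
V [Tue 10:00, Wed 14:00] → meets → counts.
W [Thu 03:00, Thu 17:00] → overlapped-by → no.
Total: 2.

2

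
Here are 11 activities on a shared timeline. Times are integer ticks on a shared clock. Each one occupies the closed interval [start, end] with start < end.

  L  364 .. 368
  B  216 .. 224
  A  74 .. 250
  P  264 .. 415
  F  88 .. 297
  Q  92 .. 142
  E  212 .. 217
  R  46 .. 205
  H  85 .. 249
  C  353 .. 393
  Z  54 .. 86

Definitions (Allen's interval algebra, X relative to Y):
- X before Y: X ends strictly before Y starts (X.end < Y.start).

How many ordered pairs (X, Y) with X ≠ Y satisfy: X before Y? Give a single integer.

Checking all 110 ordered pairs for relation 'before'; matching pairs in alphabetical order:
(A, C): A before C ✓
(A, L): A before L ✓
(A, P): A before P ✓
(B, C): B before C ✓
(B, L): B before L ✓
(B, P): B before P ✓
(E, C): E before C ✓
(E, L): E before L ✓
(E, P): E before P ✓
(F, C): F before C ✓
(F, L): F before L ✓
(H, C): H before C ✓
(H, L): H before L ✓
(H, P): H before P ✓
(Q, B): Q before B ✓
(Q, C): Q before C ✓
(Q, E): Q before E ✓
(Q, L): Q before L ✓
(Q, P): Q before P ✓
(R, B): R before B ✓
(R, C): R before C ✓
(R, E): R before E ✓
(R, L): R before L ✓
(R, P): R before P ✓
... plus 7 further pairs not listed.
Count: 31.

31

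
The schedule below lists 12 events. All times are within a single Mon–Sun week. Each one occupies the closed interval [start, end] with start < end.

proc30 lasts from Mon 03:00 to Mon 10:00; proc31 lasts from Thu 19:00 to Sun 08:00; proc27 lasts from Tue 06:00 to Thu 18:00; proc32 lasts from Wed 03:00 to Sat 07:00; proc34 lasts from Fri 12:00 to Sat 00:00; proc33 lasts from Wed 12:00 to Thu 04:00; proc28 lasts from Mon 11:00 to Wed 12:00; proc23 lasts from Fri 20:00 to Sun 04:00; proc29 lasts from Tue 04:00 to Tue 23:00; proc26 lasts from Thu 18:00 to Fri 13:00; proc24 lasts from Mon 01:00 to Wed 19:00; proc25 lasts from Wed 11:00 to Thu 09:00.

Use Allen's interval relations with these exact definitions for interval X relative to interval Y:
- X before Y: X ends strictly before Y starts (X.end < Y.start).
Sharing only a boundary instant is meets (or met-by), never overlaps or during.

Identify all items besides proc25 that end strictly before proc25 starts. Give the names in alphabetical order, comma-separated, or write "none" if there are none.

proc29, proc30

Target proc25 = [Wed 11:00, Thu 09:00].
proc23 [Fri 20:00, Sun 04:00] → after → no.
proc24 [Mon 01:00, Wed 19:00] → overlaps → no.
proc26 [Thu 18:00, Fri 13:00] → after → no.
proc27 [Tue 06:00, Thu 18:00] → contains → no.
proc28 [Mon 11:00, Wed 12:00] → overlaps → no.
proc29 [Tue 04:00, Tue 23:00] → before → yes.
proc30 [Mon 03:00, Mon 10:00] → before → yes.
proc31 [Thu 19:00, Sun 08:00] → after → no.
proc32 [Wed 03:00, Sat 07:00] → contains → no.
proc33 [Wed 12:00, Thu 04:00] → during → no.
proc34 [Fri 12:00, Sat 00:00] → after → no.
Result: proc29, proc30.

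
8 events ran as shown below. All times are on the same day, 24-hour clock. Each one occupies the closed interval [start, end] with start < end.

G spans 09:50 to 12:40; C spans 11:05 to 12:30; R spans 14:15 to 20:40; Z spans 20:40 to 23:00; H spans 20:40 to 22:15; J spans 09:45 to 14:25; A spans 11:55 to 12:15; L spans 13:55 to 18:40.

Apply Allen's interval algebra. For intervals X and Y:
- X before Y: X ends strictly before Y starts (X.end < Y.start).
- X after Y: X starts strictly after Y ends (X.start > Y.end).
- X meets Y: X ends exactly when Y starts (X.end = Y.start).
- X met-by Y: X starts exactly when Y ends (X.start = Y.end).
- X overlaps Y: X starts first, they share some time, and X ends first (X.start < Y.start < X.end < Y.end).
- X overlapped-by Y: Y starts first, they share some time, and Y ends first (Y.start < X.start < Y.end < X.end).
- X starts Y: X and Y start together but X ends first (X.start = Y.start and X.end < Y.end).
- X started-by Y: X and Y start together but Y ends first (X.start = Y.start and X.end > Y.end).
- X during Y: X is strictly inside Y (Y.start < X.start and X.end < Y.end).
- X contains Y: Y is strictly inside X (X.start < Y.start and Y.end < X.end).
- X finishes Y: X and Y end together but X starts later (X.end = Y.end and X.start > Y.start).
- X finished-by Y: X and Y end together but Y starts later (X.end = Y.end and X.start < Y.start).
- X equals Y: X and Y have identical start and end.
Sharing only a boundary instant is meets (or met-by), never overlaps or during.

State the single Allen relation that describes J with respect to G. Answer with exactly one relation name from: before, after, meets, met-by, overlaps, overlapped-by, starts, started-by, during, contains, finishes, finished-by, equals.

J = [09:45, 14:25]; G = [09:50, 12:40].
Compare endpoints: J.start < G.start, J.start < G.end, J.end > G.start, J.end > G.end.
That pattern is 'contains'.

contains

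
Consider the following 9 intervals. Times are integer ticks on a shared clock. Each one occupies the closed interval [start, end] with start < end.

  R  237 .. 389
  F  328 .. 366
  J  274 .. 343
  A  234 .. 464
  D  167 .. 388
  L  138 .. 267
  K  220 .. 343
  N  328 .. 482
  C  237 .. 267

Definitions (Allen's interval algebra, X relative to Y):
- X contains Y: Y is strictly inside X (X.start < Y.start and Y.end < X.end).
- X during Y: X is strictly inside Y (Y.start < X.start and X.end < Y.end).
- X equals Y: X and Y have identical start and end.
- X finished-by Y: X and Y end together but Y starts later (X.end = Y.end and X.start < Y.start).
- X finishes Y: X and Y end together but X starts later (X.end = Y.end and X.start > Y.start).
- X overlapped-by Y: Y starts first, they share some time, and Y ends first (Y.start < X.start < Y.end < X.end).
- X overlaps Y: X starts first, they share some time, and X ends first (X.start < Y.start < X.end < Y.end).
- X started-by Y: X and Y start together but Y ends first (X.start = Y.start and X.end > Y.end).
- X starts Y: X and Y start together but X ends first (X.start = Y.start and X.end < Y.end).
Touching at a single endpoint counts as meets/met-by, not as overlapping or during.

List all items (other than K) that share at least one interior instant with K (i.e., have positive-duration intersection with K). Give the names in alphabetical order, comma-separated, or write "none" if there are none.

Target K = [220, 343].
A [234, 464] → overlapped-by → yes.
C [237, 267] → during → yes.
D [167, 388] → contains → yes.
F [328, 366] → overlapped-by → yes.
J [274, 343] → finishes → yes.
L [138, 267] → overlaps → yes.
N [328, 482] → overlapped-by → yes.
R [237, 389] → overlapped-by → yes.
Result: A, C, D, F, J, L, N, R.

A, C, D, F, J, L, N, R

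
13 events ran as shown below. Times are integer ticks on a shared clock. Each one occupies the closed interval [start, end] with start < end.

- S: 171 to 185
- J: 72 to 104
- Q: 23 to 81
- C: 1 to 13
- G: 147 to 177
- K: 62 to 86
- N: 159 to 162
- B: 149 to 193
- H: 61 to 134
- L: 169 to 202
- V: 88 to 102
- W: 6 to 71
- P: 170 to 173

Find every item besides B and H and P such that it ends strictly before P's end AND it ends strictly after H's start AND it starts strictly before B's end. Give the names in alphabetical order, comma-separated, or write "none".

Conditions: its end is strictly before P's end (X.end < 173) AND its end is strictly after H's start (X.end > 61) AND its start is strictly before B's end (X.start < 193).
C: end 13 < 173? ✓; end 13 > 61? ✗; start 1 < 193? ✓ → no.
G: end 177 < 173? ✗; end 177 > 61? ✓; start 147 < 193? ✓ → no.
J: end 104 < 173? ✓; end 104 > 61? ✓; start 72 < 193? ✓ → yes.
K: end 86 < 173? ✓; end 86 > 61? ✓; start 62 < 193? ✓ → yes.
L: end 202 < 173? ✗; end 202 > 61? ✓; start 169 < 193? ✓ → no.
N: end 162 < 173? ✓; end 162 > 61? ✓; start 159 < 193? ✓ → yes.
Q: end 81 < 173? ✓; end 81 > 61? ✓; start 23 < 193? ✓ → yes.
S: end 185 < 173? ✗; end 185 > 61? ✓; start 171 < 193? ✓ → no.
V: end 102 < 173? ✓; end 102 > 61? ✓; start 88 < 193? ✓ → yes.
W: end 71 < 173? ✓; end 71 > 61? ✓; start 6 < 193? ✓ → yes.
Result: J, K, N, Q, V, W.

J, K, N, Q, V, W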